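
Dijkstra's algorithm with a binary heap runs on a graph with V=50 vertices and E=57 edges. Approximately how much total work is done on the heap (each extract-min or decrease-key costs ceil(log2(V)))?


Dijkstra with a binary heap: each vertex is extracted once, each edge may relax once.
Each heap operation costs O(log V).
V + E = 50 + 57 = 107
ceil(log2(50)) = 6 (since 2^5 = 32 < 50 <= 64 = 2^6)
Total heap work = (V+E) * ceil(log2(V)) = 107 * 6 = 642


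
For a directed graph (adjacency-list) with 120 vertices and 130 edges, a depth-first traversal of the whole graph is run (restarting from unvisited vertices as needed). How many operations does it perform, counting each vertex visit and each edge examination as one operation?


A full DFS traversal visits each vertex once and examines each edge once.
V = 120
E = 130
Sum = 120 + 130 = 250


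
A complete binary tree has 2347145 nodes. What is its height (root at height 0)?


In a complete binary tree, level k holds nodes 2^k .. 2^(k+1)-1 (1-indexed).
Height = floor(log2(n)) = floor(log2(2347145)) = 21
Check: 2^21 = 2097152 <= 2347145 < 4194304 = 2^22


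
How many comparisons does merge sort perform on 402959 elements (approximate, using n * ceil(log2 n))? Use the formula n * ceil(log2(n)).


Recursion depth: ceil(log2(402959)) = 19
Each recursion level merges n = 402959 elements
Total = 402959 * 19 = 7656221


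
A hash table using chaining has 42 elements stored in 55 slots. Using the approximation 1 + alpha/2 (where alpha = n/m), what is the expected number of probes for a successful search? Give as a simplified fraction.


Load factor alpha = n/m = 42/55
Expected probes = 1 + alpha/2 = 1 + 42/(2*55)
= 1 + 42/110
= 110/110 + 42/110
= 152/110
Simplify: 76/55


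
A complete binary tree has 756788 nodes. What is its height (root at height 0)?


In a complete binary tree, level k holds nodes 2^k .. 2^(k+1)-1 (1-indexed).
Height = floor(log2(n)) = floor(log2(756788)) = 19
Check: 2^19 = 524288 <= 756788 < 1048576 = 2^20


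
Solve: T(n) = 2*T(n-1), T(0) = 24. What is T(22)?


Unrolling:
T(22) = 2*T(21) = 2^2*T(20) = ... = 2^22*T(0)
= 2^22 * 24
= 4194304 * 24 = 100663296


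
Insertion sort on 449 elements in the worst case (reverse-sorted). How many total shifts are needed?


In the worst case (reverse-sorted), each element shifts past all previous:
  Element 1: 1 shifts
  Element 2: 2 shifts
  Element 3: 3 shifts
  Element 4: 4 shifts
  Element 5: 5 shifts
  ...
  Element 448: 448 shifts
Total = 1 + 2 + ... + 448
= 449*(449-1)/2 = 100576


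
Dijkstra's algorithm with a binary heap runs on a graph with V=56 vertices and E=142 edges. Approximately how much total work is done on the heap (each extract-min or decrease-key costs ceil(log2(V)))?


Dijkstra with a binary heap: each vertex is extracted once, each edge may relax once.
Each heap operation costs O(log V).
V + E = 56 + 142 = 198
ceil(log2(56)) = 6 (since 2^5 = 32 < 56 <= 64 = 2^6)
Total heap work = (V+E) * ceil(log2(V)) = 198 * 6 = 1188


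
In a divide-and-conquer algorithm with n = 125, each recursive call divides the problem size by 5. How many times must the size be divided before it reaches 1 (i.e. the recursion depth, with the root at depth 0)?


Number of divisions = log_5(125)
Sizes: 125 -> 25 -> 5 -> 1 (3 divisions)
Recursion depth = 3


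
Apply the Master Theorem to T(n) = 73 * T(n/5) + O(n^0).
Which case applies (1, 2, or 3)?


The Master Theorem: T(n) = a*T(n/b) + O(n^c)
  a = 73, b = 5, c = 0
log_b(a) = log_5(73) ~ 2.666
Compare b^c with a: 5^0 = 1 < 73, so c < log_b(a).
Since c < log_b(a), Case 1 applies.
T(n) = O(n^(log_5 73)) ~ O(n^2.666)
Master Theorem case = 1


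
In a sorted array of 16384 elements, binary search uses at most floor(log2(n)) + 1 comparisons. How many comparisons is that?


Halving sequence: 16384 -> 8192 -> 4096 -> 2048 -> 1024 -> 512 -> 256 -> 128 -> 64 -> 32 -> 16 -> 8 -> 4 -> 2 -> 1
Number of halvings = 14
Max comparisons = 14 + 1 = 15


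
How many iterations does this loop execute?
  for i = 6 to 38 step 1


The loop variable i takes values starting at 6 and increments by 1 each iteration.
Sequence: i = 6, 7, 8, 9, 10, 11, 12, 13, 14, ...
The upper bound 38 is inclusive, so the count is floor((last - first) / step) + 1:
floor((38 - 6) / 1) + 1 = floor(32/1) + 1 = 32 + 1 = 33


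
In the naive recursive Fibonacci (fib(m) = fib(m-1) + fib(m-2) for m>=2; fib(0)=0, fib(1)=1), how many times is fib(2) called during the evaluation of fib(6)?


Let N(m) = number of times fib(m) is called while evaluating fib(6).
N(6) = 1 (the initial call).
N(5) = 1 (only fib(6) calls it).
For 1 <= m <= 4: fib(m) is called by fib(m+1) and fib(m+2), so
  N(m) = N(m+1) + N(m+2).
fib(0) is called only by fib(2), so N(0) = N(2).
Walk down from m=6:
  N(6)=1, N(5)=1, N(4)=2, N(3)=3, N(2)=5
N(2) = 5


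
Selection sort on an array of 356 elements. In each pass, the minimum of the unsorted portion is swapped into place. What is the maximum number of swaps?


Selection sort performs one swap per pass:
  Pass 1: find min in positions 0 to 355, swap with position 0
  Pass 2: find min in positions 1 to 355, swap with position 1
  Pass 3: find min in positions 2 to 355, swap with position 2
  Pass 4: find min in positions 3 to 355, swap with position 3
  Pass 5: find min in positions 4 to 355, swap with position 4
  ... (350 more passes)
Total passes (and swaps) = n - 1 = 356 - 1 = 355


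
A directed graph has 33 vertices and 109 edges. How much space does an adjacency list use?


Adjacency list: one list head per vertex + one entry per edge
Vertex heads: 33
Edge entries: 109
Total = 33 + 109 = 142


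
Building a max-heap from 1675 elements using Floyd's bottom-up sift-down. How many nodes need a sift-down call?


In a heap of 1675 elements (0-indexed array):
  Last element index: 1674
  Parent of last element: floor((1674 - 1) / 2) = 836
  Internal nodes: indices 0 to 836
  Count = floor(1675/2) = 837


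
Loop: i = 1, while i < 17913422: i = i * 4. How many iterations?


i multiplies by 4 each step:
i = 1 -> 4 -> 16 -> 64 -> 256 -> 1024 -> 4096 -> 16384 -> 65536 -> 262144 -> 1048576 -> 4194304 -> 16777216 -> 67108864 (stop)
Iterations = ceil(log_4(17913422)) = 13


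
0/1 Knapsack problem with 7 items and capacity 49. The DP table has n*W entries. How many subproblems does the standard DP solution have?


The DP table is indexed by (item, capacity).
Rows: 7 items
Columns: 49 capacity values (1 to W)
Total subproblems = 7 * 49 = 343


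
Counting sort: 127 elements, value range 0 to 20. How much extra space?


n = 127 (output array)
k = 21 (count array for 21 distinct values)
Extra space = 127 + 21 = 148


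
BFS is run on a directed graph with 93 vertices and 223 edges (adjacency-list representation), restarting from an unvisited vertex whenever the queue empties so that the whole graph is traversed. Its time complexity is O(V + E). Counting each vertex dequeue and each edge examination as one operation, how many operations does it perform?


A full BFS traversal dequeues each vertex exactly once and examines each directed edge exactly once.
V = 93 (vertex processing cost)
E = 223 (edge examination cost)
Total operations proportional to V + E = 93 + 223 = 316


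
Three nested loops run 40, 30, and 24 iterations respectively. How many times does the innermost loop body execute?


Loop 1 (outermost): 40 iterations
Loop 2 (middle): 30 iterations per outer
Loop 3 (innermost): 24 iterations per middle
Total = 40 * 30 * 24 = 28800


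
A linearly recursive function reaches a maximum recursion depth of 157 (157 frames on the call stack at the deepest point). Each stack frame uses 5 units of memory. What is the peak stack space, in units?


Maximum recursion depth = 157 frames
Memory per frame = 5 units
Total stack space = depth * frame_size
= 157 * 5 = 785


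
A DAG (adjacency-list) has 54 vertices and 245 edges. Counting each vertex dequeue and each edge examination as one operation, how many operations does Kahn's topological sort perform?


V = 54 (vertex processing)
E = 245 (edge processing)
V + E = 54 + 245 = 299


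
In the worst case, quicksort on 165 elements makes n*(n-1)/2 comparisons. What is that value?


Sum of comparisons per partition:
164 + 163 + ... + 1 + 0
= 165 * (165 - 1) / 2
= 165 * 164 / 2
= 13530


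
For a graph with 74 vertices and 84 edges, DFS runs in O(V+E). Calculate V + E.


A full DFS traversal visits each vertex once and examines each edge once.
V = 74
E = 84
Sum = 74 + 84 = 158


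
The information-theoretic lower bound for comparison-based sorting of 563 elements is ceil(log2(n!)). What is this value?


A binary decision tree of height h has at most 2^h leaves and needs at least n! of them, so h >= ceil(log2(n!)).
563! is far too large to multiply out, so use Stirling's series:
  ln(n!) ~ n ln n - n + (1/2) ln(2 pi n) + 1/(12n)  (error below 1/(360 n^3), negligible here)
  ln(563) = 6.3332796
  n ln n = 563 * 6.3332796 = 3565.6364
  (1/2) ln(2 pi * 563) = (1/2) ln(3537.4333) = 4.0856
  1/(12*563) = 0.0001
  ln(563!) ~ 3565.6364 - 563 + 4.0856 + 0.0001 = 3006.7221
Convert to base 2: log2(563!) = 3006.7221 / ln 2 = 3006.7221 / 0.69314718 = 4337.7831
ceil(4337.7831) = 4338


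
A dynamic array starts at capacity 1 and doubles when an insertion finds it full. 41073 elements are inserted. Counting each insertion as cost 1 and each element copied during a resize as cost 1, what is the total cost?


n = 41073
Insertion costs: 41073
Resizes copy 1, 2, 4, ... up to the largest power of 2 that is <= n-1 = 41072, i.e. 32768.
Copy costs = 1 + 2 + 4 + 8 + 16 + 32 + 64 + 128 + 256 + 512 + 1024 + 2048 + 4096 + 8192 + 16384 + 32768 = 65535
Total = 41073 + 65535 = 106608


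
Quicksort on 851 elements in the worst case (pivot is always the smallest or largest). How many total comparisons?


In the worst case, each partition step picks the worst pivot:
  Partition 1: 850 comparisons (n-1 elements to compare)
  Partition 2: 849 comparisons
  Partition 3: 848 comparisons
  Partition 4: 847 comparisons
  Partition 5: 846 comparisons
  ...
  Last partition: 0 comparisons
Total = (n-1) + (n-2) + ... + 1 + 0 = n*(n-1)/2
= 851*850/2 = 361675


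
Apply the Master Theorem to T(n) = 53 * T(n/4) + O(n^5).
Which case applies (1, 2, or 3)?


The Master Theorem: T(n) = a*T(n/b) + O(n^c)
  a = 53, b = 4, c = 5
log_b(a) = log_4(53) ~ 2.864
Compare b^c with a: 4^5 = 1024 > 53, so c > log_b(a).
Since c > log_b(a), Case 3 applies.
T(n) = O(n^5)
Master Theorem case = 3


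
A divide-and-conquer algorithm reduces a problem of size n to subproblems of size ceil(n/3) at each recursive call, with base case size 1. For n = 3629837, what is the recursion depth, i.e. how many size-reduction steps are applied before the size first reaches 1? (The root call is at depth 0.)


Each step divides the size by 3 (rounding up); after k steps the size is ceil(n/3^k), which equals 1 exactly when 3^k >= n.
So the depth is the smallest k with 3^k >= 3629837, i.e. ceil(log_3(3629837)).
3^13 = 1594323 < 3629837 <= 4782969 = 3^14
Recursion depth = 14


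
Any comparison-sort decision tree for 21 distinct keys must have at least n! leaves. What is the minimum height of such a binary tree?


A binary decision tree of height h has at most 2^h leaves and needs at least n! of them, so h >= ceil(log2(n!)).
Compute 21! as a running product:
  x2 = 2, x3 = 6, x4 = 24, x5 = 120
  x6 = 720, x7 = 5040, x8 = 40320, x9 = 362880
  x10 = 3628800, x11 = 39916800, x12 = 479001600, x13 = 6227020800
  x14 = 87178291200, x15 = 1307674368000, x16 = 20922789888000, x17 = 355687428096000
  x18 = 6402373705728000, x19 = 121645100408832000, x20 = 2432902008176640000, x21 = 51090942171709440000
21! = 51090942171709440000
Bracket between powers of 2:
  2^65 = 36893488147419103232 < 51090942171709440000 <= 73786976294838206464 = 2^66
So ceil(log2(21!)) = 66


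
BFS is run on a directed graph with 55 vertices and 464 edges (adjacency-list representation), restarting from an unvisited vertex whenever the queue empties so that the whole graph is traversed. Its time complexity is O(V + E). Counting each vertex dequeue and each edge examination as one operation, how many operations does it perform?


A full BFS traversal dequeues each vertex exactly once and examines each directed edge exactly once.
V = 55 (vertex processing cost)
E = 464 (edge examination cost)
Total operations proportional to V + E = 55 + 464 = 519


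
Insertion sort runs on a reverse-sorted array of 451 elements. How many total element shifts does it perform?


Sum of shifts = 1 + 2 + 3 + ... + 450
= 451 * 450 / 2
= 202950 / 2
= 101475


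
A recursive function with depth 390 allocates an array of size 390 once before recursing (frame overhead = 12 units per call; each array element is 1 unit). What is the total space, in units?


Array allocation: 390 units (allocated once)
Stack frames: 390 deep * 12 per frame = 4680 units
Total = 390 + 4680 = 5070


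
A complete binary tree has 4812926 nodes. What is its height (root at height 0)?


In a complete binary tree, level k holds nodes 2^k .. 2^(k+1)-1 (1-indexed).
Height = floor(log2(n)) = floor(log2(4812926)) = 22
Check: 2^22 = 4194304 <= 4812926 < 8388608 = 2^23


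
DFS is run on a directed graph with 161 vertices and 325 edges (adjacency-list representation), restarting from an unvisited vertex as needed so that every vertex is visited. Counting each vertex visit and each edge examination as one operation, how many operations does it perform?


A full DFS traversal processes each vertex exactly once (push/pop on stack).
Each directed edge is examined once.
V = 161, E = 325
V + E = 486


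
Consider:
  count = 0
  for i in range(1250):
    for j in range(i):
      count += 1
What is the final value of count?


For each i, the inner loop runs i times:
  i=0: inner runs 0 times
  i=1: inner runs 1 time
  i=2: inner runs 2 times
  i=3: inner runs 3 times
  i=4: inner runs 4 times
  i=5: inner runs 5 times
  i=6: inner runs 6 times
  i=7: inner runs 7 times
  ...
Total = 0 + 1 + 2 + ... + 1249 = 1250*(1250-1)/2 = 780625


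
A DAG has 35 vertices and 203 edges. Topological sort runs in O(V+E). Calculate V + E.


V = 35 (vertex processing)
E = 203 (edge processing)
V + E = 35 + 203 = 238


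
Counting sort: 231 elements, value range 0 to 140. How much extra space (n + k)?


n = 231 (output array)
k = 141 (count array for 141 distinct values)
Extra space = 231 + 141 = 372


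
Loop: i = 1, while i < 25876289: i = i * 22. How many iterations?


i multiplies by 22 each step:
i = 1 -> 22 -> 484 -> 10648 -> 234256 -> 5153632 -> 113379904 (stop)
Iterations = ceil(log_22(25876289)) = 6


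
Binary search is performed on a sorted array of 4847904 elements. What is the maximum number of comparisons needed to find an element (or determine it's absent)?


Binary search halves the search space each comparison:
  Step 1: search space = 4847904 -> 2423952
  Step 2: search space = 2423952 -> 1211976
  Step 3: search space = 1211976 -> 605988
  Step 4: search space = 605988 -> 302994
  Step 5: search space = 302994 -> 151497
  Step 6: search space = 151497 -> 75748
  Step 7: search space = 75748 -> 37874
  Step 8: search space = 37874 -> 18937
  Step 9: search space = 18937 -> 9468
  Step 10: search space = 9468 -> 4734
  Step 11: search space = 4734 -> 2367
  Step 12: search space = 2367 -> 1183
  Step 13: search space = 1183 -> 591
  Step 14: search space = 591 -> 295
  Step 15: search space = 295 -> 147
  Step 16: search space = 147 -> 73
  Step 17: search space = 73 -> 36
  Step 18: search space = 36 -> 18
  Step 19: search space = 18 -> 9
  Step 20: search space = 9 -> 4
  Step 21: search space = 4 -> 2
  Step 22: search space = 2 -> 1
  Step 23: search space = 1 (final check)
Maximum comparisons = floor(log2(4847904)) + 1 = 22 + 1 = 23


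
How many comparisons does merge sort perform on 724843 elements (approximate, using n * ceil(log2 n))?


Recursion depth: ceil(log2(724843)) = 20
Each recursion level merges n = 724843 elements
Total = 724843 * 20 = 14496860


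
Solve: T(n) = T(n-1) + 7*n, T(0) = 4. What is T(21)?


Expanding the recurrence:
T(21) = T(20) + 7*21
       = T(19) + 7*20 + 7*21
       ...
       = T(0) + 7*(1 + 2 + ... + 21)
       = 4 + 7 * 21*22/2
       = 4 + 7 * 231
       = 4 + 1617 = 1621


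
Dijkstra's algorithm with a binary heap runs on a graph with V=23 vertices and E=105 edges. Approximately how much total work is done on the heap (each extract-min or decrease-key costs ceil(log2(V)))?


Dijkstra with a binary heap: each vertex is extracted once, each edge may relax once.
Each heap operation costs O(log V).
V + E = 23 + 105 = 128
ceil(log2(23)) = 5 (since 2^4 = 16 < 23 <= 32 = 2^5)
Total heap work = (V+E) * ceil(log2(V)) = 128 * 5 = 640


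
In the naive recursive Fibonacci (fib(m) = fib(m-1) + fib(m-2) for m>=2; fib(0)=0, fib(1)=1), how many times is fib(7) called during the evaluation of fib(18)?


Let N(m) = number of times fib(m) is called while evaluating fib(18).
N(18) = 1 (the initial call).
N(17) = 1 (only fib(18) calls it).
For 1 <= m <= 16: fib(m) is called by fib(m+1) and fib(m+2), so
  N(m) = N(m+1) + N(m+2).
fib(0) is called only by fib(2), so N(0) = N(2).
Walk down from m=18:
  N(18)=1, N(17)=1, N(16)=2, N(15)=3, N(14)=5, N(13)=8, N(12)=13, N(11)=21, N(10)=34, N(9)=55, N(8)=89, N(7)=144
N(7) = 144


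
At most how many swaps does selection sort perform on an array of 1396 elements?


Each of the 1395 passes places one element in its final position.
Pass 1: swap minimum into position 0
Pass 2: swap minimum of remaining into position 1
...
Pass 1395: last two elements, one swap
Maximum swaps = 1396 - 1 = 1395


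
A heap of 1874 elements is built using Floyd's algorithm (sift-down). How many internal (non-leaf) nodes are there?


Leaf nodes occupy roughly half the array.
Sift-down is called for each internal node, starting from the last one.
Internal nodes = floor(n/2) = floor(1874/2) = 937


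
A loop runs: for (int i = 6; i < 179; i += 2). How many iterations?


Loop starts at i = 6, increments by 2, stops when i >= 179.
Number of iterations = ceil((179 - 6) / 2)
= ceil(173 / 2)
= 87


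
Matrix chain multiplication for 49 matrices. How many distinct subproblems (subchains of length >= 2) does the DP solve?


Subproblems are indexed by (i, j) where i < j.
Number of such pairs = n*(n-1)/2
= 49 * 48 / 2
= 1176


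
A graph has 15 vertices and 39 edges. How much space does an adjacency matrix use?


Adjacency matrix: V x V grid of entries
Space = V^2 = 15^2 = 15 * 15 = 225


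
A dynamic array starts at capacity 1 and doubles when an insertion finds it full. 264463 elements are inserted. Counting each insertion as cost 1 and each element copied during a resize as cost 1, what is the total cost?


n = 264463
Insertion costs: 264463
Resizes copy 1, 2, 4, ... up to the largest power of 2 that is <= n-1 = 264462, i.e. 262144.
Copy costs = 1 + 2 + 4 + 8 + 16 + 32 + 64 + 128 + 256 + 512 + 1024 + 2048 + 4096 + 8192 + 16384 + 32768 + 65536 + 131072 + 262144 = 524287
Total = 264463 + 524287 = 788750


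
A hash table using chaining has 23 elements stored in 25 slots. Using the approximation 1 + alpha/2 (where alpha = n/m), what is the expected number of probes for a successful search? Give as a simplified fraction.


Load factor alpha = n/m = 23/25
Expected probes = 1 + alpha/2 = 1 + 23/(2*25)
= 1 + 23/50
= 50/50 + 23/50
= 73/50


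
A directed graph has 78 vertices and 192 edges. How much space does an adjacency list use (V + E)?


Adjacency list: one list head per vertex + one entry per edge
Vertex heads: 78
Edge entries: 192
Total = 78 + 192 = 270


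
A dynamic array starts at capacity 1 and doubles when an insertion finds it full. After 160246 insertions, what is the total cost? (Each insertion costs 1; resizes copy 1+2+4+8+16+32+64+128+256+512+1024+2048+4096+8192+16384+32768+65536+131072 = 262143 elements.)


Insertion cost: 160246 (one per element)
Resizes occur just before inserting elements 2, 3, 5, 9, ...
Elements copied at each resize: 1 + 2 + 4 + 8 + 16 + 32 + 64 + 128 + 256 + 512 + 1024 + 2048 + 4096 + 8192 + 16384 + 32768 + 65536 + 131072
Sum of copies = 262143 (geometric series: 2^k - 1)
Total = 160246 + 262143 = 422389


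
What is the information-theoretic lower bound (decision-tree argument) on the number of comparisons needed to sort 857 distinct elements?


A binary decision tree of height h has at most 2^h leaves and needs at least n! of them, so h >= ceil(log2(n!)).
857! is far too large to multiply out, so use Stirling's series:
  ln(n!) ~ n ln n - n + (1/2) ln(2 pi n) + 1/(12n)  (error below 1/(360 n^3), negligible here)
  ln(857) = 6.7534379
  n ln n = 857 * 6.7534379 = 5787.6963
  (1/2) ln(2 pi * 857) = (1/2) ln(5384.6898) = 4.2957
  1/(12*857) = 0.0001
  ln(857!) ~ 5787.6963 - 857 + 4.2957 + 0.0001 = 4934.9921
Convert to base 2: log2(857!) = 4934.9921 / ln 2 = 4934.9921 / 0.69314718 = 7119.6886
ceil(7119.6886) = 7120


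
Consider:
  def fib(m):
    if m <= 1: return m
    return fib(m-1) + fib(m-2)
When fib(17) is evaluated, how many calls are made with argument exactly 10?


Let N(m) = number of times fib(m) is called while evaluating fib(17).
N(17) = 1 (the initial call).
N(16) = 1 (only fib(17) calls it).
For 1 <= m <= 15: fib(m) is called by fib(m+1) and fib(m+2), so
  N(m) = N(m+1) + N(m+2).
fib(0) is called only by fib(2), so N(0) = N(2).
Walk down from m=17:
  N(17)=1, N(16)=1, N(15)=2, N(14)=3, N(13)=5, N(12)=8, N(11)=13, N(10)=21
N(10) = 21


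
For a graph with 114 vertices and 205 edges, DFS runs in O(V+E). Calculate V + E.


A full DFS traversal visits each vertex once and examines each edge once.
V = 114
E = 205
Sum = 114 + 205 = 319


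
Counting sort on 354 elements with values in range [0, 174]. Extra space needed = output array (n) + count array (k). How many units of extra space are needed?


Output array size: 354 (to store sorted result)
Count array size: 175 (one slot per possible value, range 0 to 174)
Total extra space = 354 + 175 = 529


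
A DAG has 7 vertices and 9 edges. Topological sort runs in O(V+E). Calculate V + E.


V = 7 (vertex processing)
E = 9 (edge processing)
V + E = 7 + 9 = 16


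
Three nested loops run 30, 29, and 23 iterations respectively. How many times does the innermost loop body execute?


Loop 1 (outermost): 30 iterations
Loop 2 (middle): 29 iterations per outer
Loop 3 (innermost): 23 iterations per middle
Total = 30 * 29 * 23 = 20010


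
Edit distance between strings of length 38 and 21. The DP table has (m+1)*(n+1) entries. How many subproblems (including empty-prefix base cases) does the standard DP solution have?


The table includes base cases (empty prefixes).
Rows: (m+1) = 39
Columns: (n+1) = 22
Total = 39 * 22 = 858


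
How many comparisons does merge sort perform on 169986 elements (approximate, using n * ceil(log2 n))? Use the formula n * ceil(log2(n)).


Recursion depth: ceil(log2(169986)) = 18
Each recursion level merges n = 169986 elements
Total = 169986 * 18 = 3059748


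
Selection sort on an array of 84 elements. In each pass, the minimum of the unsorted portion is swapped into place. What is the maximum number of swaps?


Selection sort performs one swap per pass:
  Pass 1: find min in positions 0 to 83, swap with position 0
  Pass 2: find min in positions 1 to 83, swap with position 1
  Pass 3: find min in positions 2 to 83, swap with position 2
  Pass 4: find min in positions 3 to 83, swap with position 3
  Pass 5: find min in positions 4 to 83, swap with position 4
  ... (78 more passes)
Total passes (and swaps) = n - 1 = 84 - 1 = 83


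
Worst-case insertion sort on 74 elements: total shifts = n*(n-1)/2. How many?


Sum of shifts = 1 + 2 + 3 + ... + 73
= 74 * 73 / 2
= 5402 / 2
= 2701


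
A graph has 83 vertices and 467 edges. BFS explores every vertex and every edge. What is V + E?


A full BFS traversal dequeues each vertex once and examines each edge once.
Vertex visits: 83
Edge visits: 467
V + E = 83 + 467 = 550


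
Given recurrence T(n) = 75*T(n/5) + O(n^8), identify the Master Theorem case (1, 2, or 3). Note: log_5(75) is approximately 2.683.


Master Theorem parameters: a=75, b=5, c=8
log_b(a) = 2.683
Compare b^c with a: 5^8 = 390625 > 75, so c > log_b(a).
Comparing c=8 vs log_b(a)=2.683:
8 > 2.683 => Case 3
Result: T(n) = O(n^8)
Master Theorem case = 3


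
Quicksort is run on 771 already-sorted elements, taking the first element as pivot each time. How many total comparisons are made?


Sum of comparisons per partition:
770 + 769 + ... + 1 + 0
= 771 * (771 - 1) / 2
= 771 * 770 / 2
= 296835


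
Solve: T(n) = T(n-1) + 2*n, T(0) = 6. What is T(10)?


Expanding the recurrence:
T(10) = T(9) + 2*10
       = T(8) + 2*9 + 2*10
       ...
       = T(0) + 2*(1 + 2 + ... + 10)
       = 6 + 2 * 10*11/2
       = 6 + 2 * 55
       = 6 + 110 = 116


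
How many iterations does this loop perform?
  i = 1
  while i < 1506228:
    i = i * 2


The loop variable doubles each iteration:
i = 1 -> 2 -> 4 -> 8 -> 16 -> 32 -> 64 -> 128 -> 256 -> 512 -> 1024 -> 2048 -> 4096 -> 8192 -> 16384 -> 32768 -> 65536 -> 131072 -> 262144 -> 524288 -> 1048576 -> 2097152 (stop, 2097152 >= 1506228)
Number of doublings = ceil(log2(1506228)) = 21


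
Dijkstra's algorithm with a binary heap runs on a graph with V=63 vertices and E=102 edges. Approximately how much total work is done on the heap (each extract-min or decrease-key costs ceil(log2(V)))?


Dijkstra with a binary heap: each vertex is extracted once, each edge may relax once.
Each heap operation costs O(log V).
V + E = 63 + 102 = 165
ceil(log2(63)) = 6 (since 2^5 = 32 < 63 <= 64 = 2^6)
Total heap work = (V+E) * ceil(log2(V)) = 165 * 6 = 990


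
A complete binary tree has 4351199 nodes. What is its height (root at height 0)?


In a complete binary tree, level k holds nodes 2^k .. 2^(k+1)-1 (1-indexed).
Height = floor(log2(n)) = floor(log2(4351199)) = 22
Check: 2^22 = 4194304 <= 4351199 < 8388608 = 2^23


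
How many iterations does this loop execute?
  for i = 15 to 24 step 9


The loop variable i takes values starting at 15 and increments by 9 each iteration.
Sequence: i = 15, 24
The upper bound 24 is inclusive, so the count is floor((last - first) / step) + 1:
floor((24 - 15) / 9) + 1 = floor(9/9) + 1 = 1 + 1 = 2


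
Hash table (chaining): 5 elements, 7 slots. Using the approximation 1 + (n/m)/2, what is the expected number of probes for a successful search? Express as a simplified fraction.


Computing expected probes:
alpha = 5/7
= 1 + alpha/2
= 1 + 5/(2*7)
= (2*7 + 5) / (2*7)
= 19/14


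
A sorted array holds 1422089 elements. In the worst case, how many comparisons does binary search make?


Halving sequence: 1422089 -> 711044 -> 355522 -> 177761 -> 88880 -> 44440 -> 22220 -> 11110 -> 5555 -> 2777 -> 1388 -> 694 -> 347 -> 173 -> 86 -> 43 -> 21 -> 10 -> 5 -> 2 -> 1
Number of halvings = 20
Max comparisons = 20 + 1 = 21


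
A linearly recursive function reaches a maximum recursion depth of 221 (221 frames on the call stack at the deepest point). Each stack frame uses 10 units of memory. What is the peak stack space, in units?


Maximum recursion depth = 221 frames
Memory per frame = 10 units
Total stack space = depth * frame_size
= 221 * 10 = 2210


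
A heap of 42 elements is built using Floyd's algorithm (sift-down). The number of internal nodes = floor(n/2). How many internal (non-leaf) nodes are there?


Leaf nodes occupy roughly half the array.
Sift-down is called for each internal node, starting from the last one.
Internal nodes = floor(n/2) = floor(42/2) = 21


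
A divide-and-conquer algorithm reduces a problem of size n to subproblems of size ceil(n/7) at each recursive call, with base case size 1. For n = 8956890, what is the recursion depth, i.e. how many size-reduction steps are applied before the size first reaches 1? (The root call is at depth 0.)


Each step divides the size by 7 (rounding up); after k steps the size is ceil(n/7^k), which equals 1 exactly when 7^k >= n.
So the depth is the smallest k with 7^k >= 8956890, i.e. ceil(log_7(8956890)).
7^8 = 5764801 < 8956890 <= 40353607 = 7^9
Recursion depth = 9


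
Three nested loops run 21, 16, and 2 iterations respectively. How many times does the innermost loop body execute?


Loop 1 (outermost): 21 iterations
Loop 2 (middle): 16 iterations per outer
Loop 3 (innermost): 2 iterations per middle
Total = 21 * 16 * 2 = 672


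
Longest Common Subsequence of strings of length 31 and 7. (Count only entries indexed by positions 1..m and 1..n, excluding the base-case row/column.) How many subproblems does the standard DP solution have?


DP table indexed by positions in both strings.
First string: 31 positions
Second string: 7 positions
Total = 31 * 7 = 217


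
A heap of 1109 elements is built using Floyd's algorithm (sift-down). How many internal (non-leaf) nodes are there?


Leaf nodes occupy roughly half the array.
Sift-down is called for each internal node, starting from the last one.
Internal nodes = floor(n/2) = floor(1109/2) = 554


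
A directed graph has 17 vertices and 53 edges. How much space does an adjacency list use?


Adjacency list: one list head per vertex + one entry per edge
Vertex heads: 17
Edge entries: 53
Total = 17 + 53 = 70


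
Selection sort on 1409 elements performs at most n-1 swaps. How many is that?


Each of the 1408 passes places one element in its final position.
Pass 1: swap minimum into position 0
Pass 2: swap minimum of remaining into position 1
...
Pass 1408: last two elements, one swap
Maximum swaps = 1409 - 1 = 1408


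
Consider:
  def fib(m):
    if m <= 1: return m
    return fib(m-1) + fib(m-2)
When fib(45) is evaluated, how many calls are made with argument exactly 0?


Let N(m) = number of times fib(m) is called while evaluating fib(45).
N(45) = 1 (the initial call).
N(44) = 1 (only fib(45) calls it).
For 1 <= m <= 43: fib(m) is called by fib(m+1) and fib(m+2), so
  N(m) = N(m+1) + N(m+2).
fib(0) is called only by fib(2), so N(0) = N(2).
Walk down from m=45:
  N(45)=1, N(44)=1, N(43)=2, N(42)=3, N(41)=5, N(40)=8, N(39)=13, N(38)=21, N(37)=34, N(36)=55, N(35)=89, N(34)=144, N(33)=233, N(32)=377, N(31)=610, N(30)=987, N(29)=1597, N(28)=2584, N(27)=4181, N(26)=6765, N(25)=10946, N(24)=17711, N(23)=28657, N(22)=46368, N(21)=75025, N(20)=121393, N(19)=196418, N(18)=317811, N(17)=514229, N(16)=832040, N(15)=1346269, N(14)=2178309, N(13)=3524578, N(12)=5702887, N(11)=9227465, N(10)=14930352, N(9)=24157817, N(8)=39088169, N(7)=63245986, N(6)=102334155, N(5)=165580141, N(4)=267914296, N(3)=433494437, N(2)=701408733, N(1)=1134903170, N(0)=N(2)=701408733
N(0) = 701408733


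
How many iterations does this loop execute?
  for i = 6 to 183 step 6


The loop variable i takes values starting at 6 and increments by 6 each iteration.
Sequence: i = 6, 12, 18, 24, 30, 36, 42, 48, 54, ...
The upper bound 183 is inclusive, so the count is floor((last - first) / step) + 1:
floor((183 - 6) / 6) + 1 = floor(177/6) + 1 = 29 + 1 = 30


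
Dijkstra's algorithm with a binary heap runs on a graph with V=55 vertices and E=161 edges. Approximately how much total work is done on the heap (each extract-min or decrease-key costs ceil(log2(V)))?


Dijkstra with a binary heap: each vertex is extracted once, each edge may relax once.
Each heap operation costs O(log V).
V + E = 55 + 161 = 216
ceil(log2(55)) = 6 (since 2^5 = 32 < 55 <= 64 = 2^6)
Total heap work = (V+E) * ceil(log2(V)) = 216 * 6 = 1296


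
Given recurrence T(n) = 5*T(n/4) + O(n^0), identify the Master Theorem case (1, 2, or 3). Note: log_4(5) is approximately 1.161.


Master Theorem parameters: a=5, b=4, c=0
log_b(a) = 1.161
Compare b^c with a: 4^0 = 1 < 5, so c < log_b(a).
Comparing c=0 vs log_b(a)=1.161:
0 < 1.161 => Case 1
Result: T(n) = O(n^(log_4 5)) ~ O(n^1.161)
Master Theorem case = 1


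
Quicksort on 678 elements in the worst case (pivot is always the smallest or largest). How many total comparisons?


In the worst case, each partition step picks the worst pivot:
  Partition 1: 677 comparisons (n-1 elements to compare)
  Partition 2: 676 comparisons
  Partition 3: 675 comparisons
  Partition 4: 674 comparisons
  Partition 5: 673 comparisons
  ...
  Last partition: 0 comparisons
Total = (n-1) + (n-2) + ... + 1 + 0 = n*(n-1)/2
= 678*677/2 = 229503


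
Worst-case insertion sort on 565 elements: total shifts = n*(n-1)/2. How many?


Sum of shifts = 1 + 2 + 3 + ... + 564
= 565 * 564 / 2
= 318660 / 2
= 159330


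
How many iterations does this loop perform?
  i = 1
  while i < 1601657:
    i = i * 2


The loop variable doubles each iteration:
i = 1 -> 2 -> 4 -> 8 -> 16 -> 32 -> 64 -> 128 -> 256 -> 512 -> 1024 -> 2048 -> 4096 -> 8192 -> 16384 -> 32768 -> 65536 -> 131072 -> 262144 -> 524288 -> 1048576 -> 2097152 (stop, 2097152 >= 1601657)
Number of doublings = ceil(log2(1601657)) = 21


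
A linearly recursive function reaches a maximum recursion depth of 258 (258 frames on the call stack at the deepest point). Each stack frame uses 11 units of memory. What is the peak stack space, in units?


Maximum recursion depth = 258 frames
Memory per frame = 11 units
Total stack space = depth * frame_size
= 258 * 11 = 2838


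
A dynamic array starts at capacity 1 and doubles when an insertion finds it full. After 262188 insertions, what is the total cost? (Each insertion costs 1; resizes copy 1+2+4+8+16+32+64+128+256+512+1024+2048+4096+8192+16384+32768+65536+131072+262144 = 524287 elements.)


Insertion cost: 262188 (one per element)
Resizes occur just before inserting elements 2, 3, 5, 9, ...
Elements copied at each resize: 1 + 2 + 4 + 8 + 16 + 32 + 64 + 128 + 256 + 512 + 1024 + 2048 + 4096 + 8192 + 16384 + 32768 + 65536 + 131072 + 262144
Sum of copies = 524287 (geometric series: 2^k - 1)
Total = 262188 + 524287 = 786475


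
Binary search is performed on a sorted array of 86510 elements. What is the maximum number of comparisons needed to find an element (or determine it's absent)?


Binary search halves the search space each comparison:
  Step 1: search space = 86510 -> 43255
  Step 2: search space = 43255 -> 21627
  Step 3: search space = 21627 -> 10813
  Step 4: search space = 10813 -> 5406
  Step 5: search space = 5406 -> 2703
  Step 6: search space = 2703 -> 1351
  Step 7: search space = 1351 -> 675
  Step 8: search space = 675 -> 337
  Step 9: search space = 337 -> 168
  Step 10: search space = 168 -> 84
  Step 11: search space = 84 -> 42
  Step 12: search space = 42 -> 21
  Step 13: search space = 21 -> 10
  Step 14: search space = 10 -> 5
  Step 15: search space = 5 -> 2
  Step 16: search space = 2 -> 1
  Step 17: search space = 1 (final check)
Maximum comparisons = floor(log2(86510)) + 1 = 16 + 1 = 17


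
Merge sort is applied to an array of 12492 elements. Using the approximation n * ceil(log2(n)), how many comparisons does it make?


Merge sort divides the array into halves recursively.
Number of levels = ceil(log2(12492)) = 14
At each level, approximately n = 12492 comparisons are needed for merging.
Total comparisons ~ n * ceil(log2(n)) = 12492 * 14 = 174888


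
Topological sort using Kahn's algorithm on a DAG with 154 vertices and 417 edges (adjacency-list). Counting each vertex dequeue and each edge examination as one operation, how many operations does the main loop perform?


Kahn's algorithm:
  1. Compute in-degrees: O(V + E)
  2. Process queue: each vertex dequeued once (O(V))
     each edge examined once (O(E))
Total = V + E = 154 + 417 = 571


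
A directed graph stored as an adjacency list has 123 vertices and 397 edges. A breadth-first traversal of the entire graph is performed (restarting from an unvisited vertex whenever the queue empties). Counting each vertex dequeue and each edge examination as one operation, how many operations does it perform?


A full BFS traversal dequeues each vertex once and examines each edge once.
Vertex visits: 123
Edge visits: 397
V + E = 123 + 397 = 520


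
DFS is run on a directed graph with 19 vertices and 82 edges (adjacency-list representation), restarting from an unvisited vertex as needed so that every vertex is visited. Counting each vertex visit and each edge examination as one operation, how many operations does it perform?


A full DFS traversal processes each vertex exactly once (push/pop on stack).
Each directed edge is examined once.
V = 19, E = 82
V + E = 101


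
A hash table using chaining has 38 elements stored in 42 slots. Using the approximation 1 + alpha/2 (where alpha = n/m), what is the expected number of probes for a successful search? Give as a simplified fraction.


Load factor alpha = n/m = 38/42
Expected probes = 1 + alpha/2 = 1 + 38/(2*42)
= 1 + 38/84
= 84/84 + 38/84
= 122/84
Simplify: 61/42


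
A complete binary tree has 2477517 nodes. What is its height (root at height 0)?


In a complete binary tree, level k holds nodes 2^k .. 2^(k+1)-1 (1-indexed).
Height = floor(log2(n)) = floor(log2(2477517)) = 21
Check: 2^21 = 2097152 <= 2477517 < 4194304 = 2^22


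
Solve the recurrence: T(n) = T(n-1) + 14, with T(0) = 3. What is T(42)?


Unrolling the recurrence:
T(42) = T(41) + 14
       = T(40) + 14 + 14
       = T(39) + 14*3
       ...
       = T(0) + 14*42
       = 3 + 588 = 591


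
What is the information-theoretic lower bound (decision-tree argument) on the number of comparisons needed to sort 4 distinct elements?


A binary decision tree of height h has at most 2^h leaves and needs at least n! of them, so h >= ceil(log2(n!)).
Compute 4! as a running product:
  x2 = 2, x3 = 6, x4 = 24
4! = 24
Bracket between powers of 2:
  2^4 = 16 < 24 <= 32 = 2^5
So ceil(log2(4!)) = 5


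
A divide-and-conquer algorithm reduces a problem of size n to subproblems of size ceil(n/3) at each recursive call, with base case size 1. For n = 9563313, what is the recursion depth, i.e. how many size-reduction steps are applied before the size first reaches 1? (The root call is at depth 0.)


Each step divides the size by 3 (rounding up); after k steps the size is ceil(n/3^k), which equals 1 exactly when 3^k >= n.
So the depth is the smallest k with 3^k >= 9563313, i.e. ceil(log_3(9563313)).
3^14 = 4782969 < 9563313 <= 14348907 = 3^15
Recursion depth = 15


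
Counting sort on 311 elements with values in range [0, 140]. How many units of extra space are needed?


Output array size: 311 (to store sorted result)
Count array size: 141 (one slot per possible value, range 0 to 140)
Total extra space = 311 + 141 = 452


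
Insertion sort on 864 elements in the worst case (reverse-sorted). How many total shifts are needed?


In the worst case (reverse-sorted), each element shifts past all previous:
  Element 1: 1 shifts
  Element 2: 2 shifts
  Element 3: 3 shifts
  Element 4: 4 shifts
  Element 5: 5 shifts
  ...
  Element 863: 863 shifts
Total = 1 + 2 + ... + 863
= 864*(864-1)/2 = 372816


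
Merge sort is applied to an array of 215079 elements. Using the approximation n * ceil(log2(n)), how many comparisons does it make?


Merge sort divides the array into halves recursively.
Number of levels = ceil(log2(215079)) = 18
At each level, approximately n = 215079 comparisons are needed for merging.
Total comparisons ~ n * ceil(log2(n)) = 215079 * 18 = 3871422


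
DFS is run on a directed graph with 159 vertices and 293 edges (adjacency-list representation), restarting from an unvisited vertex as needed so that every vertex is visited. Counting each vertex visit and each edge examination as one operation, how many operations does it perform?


A full DFS traversal processes each vertex exactly once (push/pop on stack).
Each directed edge is examined once.
V = 159, E = 293
V + E = 452


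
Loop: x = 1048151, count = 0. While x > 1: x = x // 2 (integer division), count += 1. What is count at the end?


The variable x halves each step:
x = 1048151 -> 524075 -> 262037 -> 131018 -> 65509 -> 32754 -> 16377 -> 8188 -> 4094 -> 2047 -> 1023 -> 511 -> 255 -> 127 -> 63 -> 31 -> 15 -> 7 -> 3 -> 1
Number of halvings = floor(log2(1048151)) = 19
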